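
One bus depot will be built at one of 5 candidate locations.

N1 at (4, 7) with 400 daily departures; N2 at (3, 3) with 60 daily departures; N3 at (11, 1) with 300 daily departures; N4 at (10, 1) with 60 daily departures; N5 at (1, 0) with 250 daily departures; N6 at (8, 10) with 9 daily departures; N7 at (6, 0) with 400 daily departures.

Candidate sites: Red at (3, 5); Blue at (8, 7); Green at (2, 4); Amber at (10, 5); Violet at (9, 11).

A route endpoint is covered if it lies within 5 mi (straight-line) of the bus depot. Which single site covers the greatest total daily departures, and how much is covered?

Coverage radius r = 5 mi; a point is covered iff (Δx)²+(Δy)² ≤ 5² = 25.
  Red (3, 5): covers {N1, N2} → 460
  Blue (8, 7): covers {N1, N6} → 409
  Green (2, 4): covers {N1, N2, N5} → 710
  Amber (10, 5): covers {N3, N4} → 360
  Violet (9, 11): covers {N6} → 9
Maximum coverage at Green: 710 daily departures.

Green, covering 710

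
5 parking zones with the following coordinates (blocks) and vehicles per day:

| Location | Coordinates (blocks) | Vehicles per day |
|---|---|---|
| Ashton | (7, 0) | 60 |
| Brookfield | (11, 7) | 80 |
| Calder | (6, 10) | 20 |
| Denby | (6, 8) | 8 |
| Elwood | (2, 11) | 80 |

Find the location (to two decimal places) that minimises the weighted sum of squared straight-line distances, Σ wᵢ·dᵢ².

(6.56, 6.87)

The minimiser of Σwᵢ‖p−pᵢ‖² is the weighted centroid p* = (Σwᵢpᵢ)/(Σwᵢ).
Σwᵢ = 248.
Σwᵢxᵢ = 60·7 + 80·11 + 20·6 + 8·6 + 80·2 = 1628.
Σwᵢyᵢ = 60·0 + 80·7 + 20·10 + 8·8 + 80·11 = 1704.
x* = 1628/248 = 6.56, y* = 1704/248 = 6.87.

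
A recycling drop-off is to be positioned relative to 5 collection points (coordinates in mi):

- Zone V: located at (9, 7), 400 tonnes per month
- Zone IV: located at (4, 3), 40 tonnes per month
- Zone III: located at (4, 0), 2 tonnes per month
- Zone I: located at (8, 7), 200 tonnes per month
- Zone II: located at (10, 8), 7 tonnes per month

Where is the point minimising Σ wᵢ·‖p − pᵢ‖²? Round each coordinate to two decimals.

(8.38, 6.74)

The minimiser of Σwᵢ‖p−pᵢ‖² is the weighted centroid p* = (Σwᵢpᵢ)/(Σwᵢ).
Σwᵢ = 649.
Σwᵢxᵢ = 400·9 + 40·4 + 2·4 + 200·8 + 7·10 = 5438.
Σwᵢyᵢ = 400·7 + 40·3 + 2·0 + 200·7 + 7·8 = 4376.
x* = 5438/649 = 8.38, y* = 4376/649 = 6.74.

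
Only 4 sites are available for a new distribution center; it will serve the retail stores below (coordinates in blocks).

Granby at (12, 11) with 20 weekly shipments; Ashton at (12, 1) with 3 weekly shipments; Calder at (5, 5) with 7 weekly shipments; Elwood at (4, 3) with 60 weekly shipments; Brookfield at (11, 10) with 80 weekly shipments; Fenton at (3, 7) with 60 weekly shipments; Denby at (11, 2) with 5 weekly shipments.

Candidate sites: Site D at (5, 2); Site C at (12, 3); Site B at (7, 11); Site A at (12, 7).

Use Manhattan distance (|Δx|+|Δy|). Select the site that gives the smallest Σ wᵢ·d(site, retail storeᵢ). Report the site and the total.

Site A, total 1771 blocks

Total weighted distance at each candidate:
  Site D (5, 2): total = 2055
  Site C (12, 3): total = 2139
  Site B (7, 11): total = 1806
  Site A (12, 7): total = 1771
Minimum is at Site A with total 1771 blocks.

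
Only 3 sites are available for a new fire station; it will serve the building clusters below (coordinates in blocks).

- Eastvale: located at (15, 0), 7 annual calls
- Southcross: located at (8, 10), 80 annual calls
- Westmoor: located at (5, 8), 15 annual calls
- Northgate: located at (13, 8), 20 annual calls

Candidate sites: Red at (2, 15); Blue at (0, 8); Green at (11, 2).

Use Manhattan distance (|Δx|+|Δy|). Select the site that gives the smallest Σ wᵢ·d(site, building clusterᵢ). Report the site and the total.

Green, total 1262 blocks

Total weighted distance at each candidate:
  Red (2, 15): total = 1586
  Blue (0, 8): total = 1296
  Green (11, 2): total = 1262
Minimum is at Green with total 1262 blocks.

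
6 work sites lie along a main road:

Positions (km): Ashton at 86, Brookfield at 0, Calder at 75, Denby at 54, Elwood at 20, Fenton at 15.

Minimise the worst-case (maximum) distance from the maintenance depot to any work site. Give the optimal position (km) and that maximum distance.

location 43, max distance 43

The 1-center on a line is the midpoint of the two extreme points: leftmost at 0, rightmost at 86.
Optimal location = (0 + 86)/2 = 43; maximum distance = (86 − 0)/2 = 43.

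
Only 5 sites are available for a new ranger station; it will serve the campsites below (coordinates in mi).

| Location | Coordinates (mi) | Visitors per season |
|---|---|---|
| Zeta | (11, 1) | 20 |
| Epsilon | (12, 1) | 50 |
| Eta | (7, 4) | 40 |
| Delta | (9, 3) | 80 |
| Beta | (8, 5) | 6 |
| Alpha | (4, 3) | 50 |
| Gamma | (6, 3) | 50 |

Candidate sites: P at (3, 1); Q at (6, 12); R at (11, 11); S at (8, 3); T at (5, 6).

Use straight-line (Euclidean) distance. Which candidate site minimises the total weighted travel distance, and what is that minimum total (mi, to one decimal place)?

S, total 744.3 mi

Total weighted distance at each candidate:
  P (3, 1): total = 1646.5
  Q (6, 12): total = 2904.3
  R (11, 11): total = 2728.1
  S (8, 3): total = 744.3
  T (5, 6): total = 1434.7
Minimum is at S with total 744.3 mi.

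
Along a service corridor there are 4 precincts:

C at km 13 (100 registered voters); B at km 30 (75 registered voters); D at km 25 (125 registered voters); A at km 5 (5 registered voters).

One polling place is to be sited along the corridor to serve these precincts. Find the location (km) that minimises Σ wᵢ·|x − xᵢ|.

For a sum of weighted absolute distances on a line, the optimum is the weighted median (not the mean). Total weight W = 305; half-weight = 152.5.
Sort by position and accumulate weight:
  km 5 (A, w=5) → cum 5
  km 13 (C, w=100) → cum 105
  km 25 (D, w=125) → cum 230  ≥ 152.5 → median here
  km 30 (B, w=75) → cum 305
Optimal location: km 25.

x = 25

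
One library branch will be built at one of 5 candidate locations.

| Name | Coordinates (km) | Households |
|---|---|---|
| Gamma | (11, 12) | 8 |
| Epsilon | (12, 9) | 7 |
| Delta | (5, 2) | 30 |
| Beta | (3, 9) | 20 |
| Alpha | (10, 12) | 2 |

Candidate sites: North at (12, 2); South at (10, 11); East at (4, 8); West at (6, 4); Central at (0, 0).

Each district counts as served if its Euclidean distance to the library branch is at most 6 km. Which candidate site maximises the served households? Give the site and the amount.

West, covering 50

Coverage radius r = 6 km; a point is covered iff (Δx)²+(Δy)² ≤ 6² = 36.
  North (12, 2): covers {none} → 0
  South (10, 11): covers {Gamma, Epsilon, Alpha} → 17
  East (4, 8): covers {Beta} → 20
  West (6, 4): covers {Delta, Beta} → 50
  Central (0, 0): covers {Delta} → 30
Maximum coverage at West: 50 households.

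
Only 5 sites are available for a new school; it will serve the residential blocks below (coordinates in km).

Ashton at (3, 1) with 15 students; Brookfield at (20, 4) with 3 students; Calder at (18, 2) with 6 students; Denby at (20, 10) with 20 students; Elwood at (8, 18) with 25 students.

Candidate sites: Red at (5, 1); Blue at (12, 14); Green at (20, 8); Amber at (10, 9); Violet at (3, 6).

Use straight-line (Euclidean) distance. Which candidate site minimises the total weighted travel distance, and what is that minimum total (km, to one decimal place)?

Blue, total 676.4 km

Total weighted distance at each candidate:
  Red (5, 1): total = 935.5
  Blue (12, 14): total = 676.4
  Green (20, 8): total = 756.2
  Amber (10, 9): total = 688.3
  Violet (3, 6): total = 893.8
Minimum is at Blue with total 676.4 km.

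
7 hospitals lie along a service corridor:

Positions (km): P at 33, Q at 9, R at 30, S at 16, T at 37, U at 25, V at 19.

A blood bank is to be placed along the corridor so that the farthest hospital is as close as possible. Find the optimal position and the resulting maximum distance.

location 23, max distance 14

The 1-center on a line is the midpoint of the two extreme points: leftmost at 9, rightmost at 37.
Optimal location = (9 + 37)/2 = 23; maximum distance = (37 − 9)/2 = 14.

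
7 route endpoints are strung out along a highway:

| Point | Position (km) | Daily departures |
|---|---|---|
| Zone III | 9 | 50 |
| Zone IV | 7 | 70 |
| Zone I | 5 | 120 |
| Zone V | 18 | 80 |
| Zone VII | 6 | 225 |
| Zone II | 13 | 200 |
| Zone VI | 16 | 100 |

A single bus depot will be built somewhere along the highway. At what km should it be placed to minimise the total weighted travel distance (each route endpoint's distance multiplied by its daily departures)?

For a sum of weighted absolute distances on a line, the optimum is the weighted median (not the mean). Total weight W = 845; half-weight = 422.5.
Sort by position and accumulate weight:
  km 5 (Zone I, w=120) → cum 120
  km 6 (Zone VII, w=225) → cum 345
  km 7 (Zone IV, w=70) → cum 415
  km 9 (Zone III, w=50) → cum 465  ≥ 422.5 → median here
  km 13 (Zone II, w=200) → cum 665
  km 16 (Zone VI, w=100) → cum 765
  km 18 (Zone V, w=80) → cum 845
Optimal location: km 9.

x = 9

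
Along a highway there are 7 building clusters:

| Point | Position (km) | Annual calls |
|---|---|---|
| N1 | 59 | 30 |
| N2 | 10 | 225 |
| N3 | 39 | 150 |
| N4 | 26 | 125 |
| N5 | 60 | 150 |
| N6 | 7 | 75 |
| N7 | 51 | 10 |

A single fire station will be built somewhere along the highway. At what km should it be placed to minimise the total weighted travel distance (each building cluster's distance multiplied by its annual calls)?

For a sum of weighted absolute distances on a line, the optimum is the weighted median (not the mean). Total weight W = 765; half-weight = 382.5.
Sort by position and accumulate weight:
  km 7 (N6, w=75) → cum 75
  km 10 (N2, w=225) → cum 300
  km 26 (N4, w=125) → cum 425  ≥ 382.5 → median here
  km 39 (N3, w=150) → cum 575
  km 51 (N7, w=10) → cum 585
  km 59 (N1, w=30) → cum 615
  km 60 (N5, w=150) → cum 765
Optimal location: km 26.

x = 26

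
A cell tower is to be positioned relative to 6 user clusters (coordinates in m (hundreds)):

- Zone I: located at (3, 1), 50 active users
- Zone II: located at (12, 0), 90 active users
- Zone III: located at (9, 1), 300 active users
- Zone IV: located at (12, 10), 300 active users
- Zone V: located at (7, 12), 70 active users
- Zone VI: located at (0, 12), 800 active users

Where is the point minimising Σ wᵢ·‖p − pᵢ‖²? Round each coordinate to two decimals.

(4.98, 8.57)

The minimiser of Σwᵢ‖p−pᵢ‖² is the weighted centroid p* = (Σwᵢpᵢ)/(Σwᵢ).
Σwᵢ = 1610.
Σwᵢxᵢ = 50·3 + 90·12 + 300·9 + 300·12 + 70·7 + 800·0 = 8020.
Σwᵢyᵢ = 50·1 + 90·0 + 300·1 + 300·10 + 70·12 + 800·12 = 13790.
x* = 8020/1610 = 4.98, y* = 13790/1610 = 8.57.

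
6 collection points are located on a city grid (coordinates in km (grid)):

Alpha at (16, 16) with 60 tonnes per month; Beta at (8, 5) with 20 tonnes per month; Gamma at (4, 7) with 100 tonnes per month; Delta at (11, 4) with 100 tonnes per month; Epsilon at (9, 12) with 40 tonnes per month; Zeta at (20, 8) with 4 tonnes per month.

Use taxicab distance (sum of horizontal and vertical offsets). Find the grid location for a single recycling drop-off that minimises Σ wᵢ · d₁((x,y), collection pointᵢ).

Manhattan distance separates: Σwᵢ(|x−xᵢ|+|y−yᵢ|) = Σwᵢ|x−xᵢ| + Σwᵢ|y−yᵢ|, so x and y are optimised independently as 1-D weighted medians.
Total weight W = 324; half = 162.
x-coordinate, sorted with cumulative weight:
  x=4 (Gamma, w=100) cum 100
  x=8 (Beta, w=20) cum 120
  x=9 (Epsilon, w=40) cum 160
  x=11 (Delta, w=100) cum 260  ← median
  x=16 (Alpha, w=60) cum 320
  x=20 (Zeta, w=4) cum 324
⇒ x* = 11
y-coordinate, sorted with cumulative weight:
  y=4 (Delta, w=100) cum 100
  y=5 (Beta, w=20) cum 120
  y=7 (Gamma, w=100) cum 220  ← median
  y=8 (Zeta, w=4) cum 224
  y=12 (Epsilon, w=40) cum 264
  y=16 (Alpha, w=60) cum 324
⇒ y* = 7

(11, 7)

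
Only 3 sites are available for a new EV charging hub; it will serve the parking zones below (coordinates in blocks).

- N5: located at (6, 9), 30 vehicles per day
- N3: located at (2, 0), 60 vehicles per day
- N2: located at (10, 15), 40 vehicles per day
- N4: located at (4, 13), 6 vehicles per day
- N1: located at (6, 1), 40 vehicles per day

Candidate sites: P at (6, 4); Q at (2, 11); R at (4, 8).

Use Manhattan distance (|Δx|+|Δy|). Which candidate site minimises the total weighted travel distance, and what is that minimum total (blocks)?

P, total 1416 blocks

Total weighted distance at each candidate:
  P (6, 4): total = 1416
  Q (2, 11): total = 1904
  R (4, 8): total = 1600
Minimum is at P with total 1416 blocks.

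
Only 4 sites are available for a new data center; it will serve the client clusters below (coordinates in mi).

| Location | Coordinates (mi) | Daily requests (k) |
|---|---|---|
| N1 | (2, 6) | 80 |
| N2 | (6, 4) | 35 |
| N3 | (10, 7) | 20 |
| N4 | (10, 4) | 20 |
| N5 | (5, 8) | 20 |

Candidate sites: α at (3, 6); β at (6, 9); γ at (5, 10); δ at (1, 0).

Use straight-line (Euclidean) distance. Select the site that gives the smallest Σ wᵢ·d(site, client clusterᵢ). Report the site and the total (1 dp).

α, total 549.8 mi

Total weighted distance at each candidate:
  α (3, 6): total = 549.8
  β (6, 9): total = 820.8
  γ (5, 10): total = 925.7
  δ (1, 0): total = 1314.6
Minimum is at α with total 549.8 mi.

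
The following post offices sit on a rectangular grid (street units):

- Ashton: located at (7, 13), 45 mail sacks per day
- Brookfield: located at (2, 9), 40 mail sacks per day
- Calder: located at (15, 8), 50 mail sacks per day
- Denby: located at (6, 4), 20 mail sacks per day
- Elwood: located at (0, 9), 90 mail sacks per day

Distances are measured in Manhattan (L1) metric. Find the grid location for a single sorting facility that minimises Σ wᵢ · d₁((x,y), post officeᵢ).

(2, 9)

Manhattan distance separates: Σwᵢ(|x−xᵢ|+|y−yᵢ|) = Σwᵢ|x−xᵢ| + Σwᵢ|y−yᵢ|, so x and y are optimised independently as 1-D weighted medians.
Total weight W = 245; half = 122.5.
x-coordinate, sorted with cumulative weight:
  x=0 (Elwood, w=90) cum 90
  x=2 (Brookfield, w=40) cum 130  ← median
  x=6 (Denby, w=20) cum 150
  x=7 (Ashton, w=45) cum 195
  x=15 (Calder, w=50) cum 245
⇒ x* = 2
y-coordinate, sorted with cumulative weight:
  y=4 (Denby, w=20) cum 20
  y=8 (Calder, w=50) cum 70
  y=9 (Brookfield, w=40) cum 110
  y=9 (Elwood, w=90) cum 200  ← median
  y=13 (Ashton, w=45) cum 245
⇒ y* = 9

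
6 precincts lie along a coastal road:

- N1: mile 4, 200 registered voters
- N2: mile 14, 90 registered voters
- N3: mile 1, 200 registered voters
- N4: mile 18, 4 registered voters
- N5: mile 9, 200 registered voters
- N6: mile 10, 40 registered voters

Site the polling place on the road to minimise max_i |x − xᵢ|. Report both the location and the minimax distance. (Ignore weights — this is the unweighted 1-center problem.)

location 9.5, max distance 8.5

The 1-center on a line is the midpoint of the two extreme points: leftmost at 1, rightmost at 18.
Optimal location = (1 + 18)/2 = 9.5; maximum distance = (18 − 1)/2 = 8.5.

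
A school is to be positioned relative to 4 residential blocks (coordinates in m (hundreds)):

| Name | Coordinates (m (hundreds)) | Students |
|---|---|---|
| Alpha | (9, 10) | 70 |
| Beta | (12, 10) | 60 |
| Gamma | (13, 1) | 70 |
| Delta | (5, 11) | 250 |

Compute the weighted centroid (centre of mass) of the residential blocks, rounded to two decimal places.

The minimiser of Σwᵢ‖p−pᵢ‖² is the weighted centroid p* = (Σwᵢpᵢ)/(Σwᵢ).
Σwᵢ = 450.
Σwᵢxᵢ = 70·9 + 60·12 + 70·13 + 250·5 = 3510.
Σwᵢyᵢ = 70·10 + 60·10 + 70·1 + 250·11 = 4120.
x* = 3510/450 = 7.80, y* = 4120/450 = 9.16.

(7.80, 9.16)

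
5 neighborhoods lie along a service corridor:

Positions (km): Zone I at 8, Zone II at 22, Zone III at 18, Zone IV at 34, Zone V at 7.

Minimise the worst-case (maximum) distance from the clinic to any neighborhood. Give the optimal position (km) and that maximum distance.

location 20.5, max distance 13.5

The 1-center on a line is the midpoint of the two extreme points: leftmost at 7, rightmost at 34.
Optimal location = (7 + 34)/2 = 20.5; maximum distance = (34 − 7)/2 = 13.5.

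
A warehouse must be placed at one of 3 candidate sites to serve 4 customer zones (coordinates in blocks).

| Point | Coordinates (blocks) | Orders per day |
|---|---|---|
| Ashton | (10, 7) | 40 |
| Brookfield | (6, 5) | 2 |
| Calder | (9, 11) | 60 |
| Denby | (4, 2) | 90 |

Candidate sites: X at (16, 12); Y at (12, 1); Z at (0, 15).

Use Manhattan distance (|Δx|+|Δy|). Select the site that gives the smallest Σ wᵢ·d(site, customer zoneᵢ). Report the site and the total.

Y, total 1930 blocks

Total weighted distance at each candidate:
  X (16, 12): total = 2934
  Y (12, 1): total = 1930
  Z (0, 15): total = 3062
Minimum is at Y with total 1930 blocks.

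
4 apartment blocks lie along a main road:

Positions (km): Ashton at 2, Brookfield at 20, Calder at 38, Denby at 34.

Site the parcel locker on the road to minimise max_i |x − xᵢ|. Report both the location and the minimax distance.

The 1-center on a line is the midpoint of the two extreme points: leftmost at 2, rightmost at 38.
Optimal location = (2 + 38)/2 = 20; maximum distance = (38 − 2)/2 = 18.

location 20, max distance 18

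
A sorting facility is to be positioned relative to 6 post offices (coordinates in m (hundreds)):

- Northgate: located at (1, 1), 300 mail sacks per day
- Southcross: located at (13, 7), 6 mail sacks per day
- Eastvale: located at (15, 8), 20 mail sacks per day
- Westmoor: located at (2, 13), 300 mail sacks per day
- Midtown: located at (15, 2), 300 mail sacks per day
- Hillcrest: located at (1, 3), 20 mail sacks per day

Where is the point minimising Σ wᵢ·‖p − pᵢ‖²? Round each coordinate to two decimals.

The minimiser of Σwᵢ‖p−pᵢ‖² is the weighted centroid p* = (Σwᵢpᵢ)/(Σwᵢ).
Σwᵢ = 946.
Σwᵢxᵢ = 300·1 + 6·13 + 20·15 + 300·2 + 300·15 + 20·1 = 5798.
Σwᵢyᵢ = 300·1 + 6·7 + 20·8 + 300·13 + 300·2 + 20·3 = 5062.
x* = 5798/946 = 6.13, y* = 5062/946 = 5.35.

(6.13, 5.35)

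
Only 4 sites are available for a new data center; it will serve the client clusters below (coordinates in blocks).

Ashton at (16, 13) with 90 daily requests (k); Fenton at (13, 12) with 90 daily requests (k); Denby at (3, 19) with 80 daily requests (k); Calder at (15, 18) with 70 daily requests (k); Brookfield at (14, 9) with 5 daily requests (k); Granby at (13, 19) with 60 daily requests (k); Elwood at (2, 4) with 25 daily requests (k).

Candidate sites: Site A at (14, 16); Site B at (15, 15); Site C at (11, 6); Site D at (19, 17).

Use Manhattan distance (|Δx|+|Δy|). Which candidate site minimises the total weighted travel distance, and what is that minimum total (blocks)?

Site A, total 3105 blocks

Total weighted distance at each candidate:
  Site A (14, 16): total = 3105
  Site B (15, 15): total = 3205
  Site C (11, 6): total = 5805
  Site D (19, 17): total = 4705
Minimum is at Site A with total 3105 blocks.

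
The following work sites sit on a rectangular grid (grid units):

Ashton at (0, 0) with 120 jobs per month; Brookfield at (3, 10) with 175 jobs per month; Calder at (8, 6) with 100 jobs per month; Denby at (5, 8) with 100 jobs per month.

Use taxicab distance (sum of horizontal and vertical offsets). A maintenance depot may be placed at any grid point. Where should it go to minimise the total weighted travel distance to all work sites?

(3, 8)

Manhattan distance separates: Σwᵢ(|x−xᵢ|+|y−yᵢ|) = Σwᵢ|x−xᵢ| + Σwᵢ|y−yᵢ|, so x and y are optimised independently as 1-D weighted medians.
Total weight W = 495; half = 247.5.
x-coordinate, sorted with cumulative weight:
  x=0 (Ashton, w=120) cum 120
  x=3 (Brookfield, w=175) cum 295  ← median
  x=5 (Denby, w=100) cum 395
  x=8 (Calder, w=100) cum 495
⇒ x* = 3
y-coordinate, sorted with cumulative weight:
  y=0 (Ashton, w=120) cum 120
  y=6 (Calder, w=100) cum 220
  y=8 (Denby, w=100) cum 320  ← median
  y=10 (Brookfield, w=175) cum 495
⇒ y* = 8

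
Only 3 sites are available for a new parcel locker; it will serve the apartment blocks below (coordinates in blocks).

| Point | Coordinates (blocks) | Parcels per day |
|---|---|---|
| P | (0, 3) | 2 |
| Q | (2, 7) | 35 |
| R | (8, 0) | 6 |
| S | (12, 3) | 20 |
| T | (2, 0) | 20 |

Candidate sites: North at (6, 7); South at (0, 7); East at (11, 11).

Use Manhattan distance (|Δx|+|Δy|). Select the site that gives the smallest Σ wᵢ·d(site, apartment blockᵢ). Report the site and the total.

North, total 634 blocks

Total weighted distance at each candidate:
  North (6, 7): total = 634
  South (0, 7): total = 668
  East (11, 11): total = 1157
Minimum is at North with total 634 blocks.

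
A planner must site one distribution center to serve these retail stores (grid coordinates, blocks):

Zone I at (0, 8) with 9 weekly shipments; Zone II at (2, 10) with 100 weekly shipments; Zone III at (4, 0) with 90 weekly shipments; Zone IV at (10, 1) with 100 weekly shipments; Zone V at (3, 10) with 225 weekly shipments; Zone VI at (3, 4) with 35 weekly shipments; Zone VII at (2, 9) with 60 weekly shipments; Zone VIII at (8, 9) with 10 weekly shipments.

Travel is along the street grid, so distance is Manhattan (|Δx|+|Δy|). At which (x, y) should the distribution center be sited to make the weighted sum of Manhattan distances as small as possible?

(3, 10)

Manhattan distance separates: Σwᵢ(|x−xᵢ|+|y−yᵢ|) = Σwᵢ|x−xᵢ| + Σwᵢ|y−yᵢ|, so x and y are optimised independently as 1-D weighted medians.
Total weight W = 629; half = 314.5.
x-coordinate, sorted with cumulative weight:
  x=0 (Zone I, w=9) cum 9
  x=2 (Zone II, w=100) cum 109
  x=2 (Zone VII, w=60) cum 169
  x=3 (Zone V, w=225) cum 394  ← median
  x=3 (Zone VI, w=35) cum 429
  x=4 (Zone III, w=90) cum 519
  x=8 (Zone VIII, w=10) cum 529
  x=10 (Zone IV, w=100) cum 629
⇒ x* = 3
y-coordinate, sorted with cumulative weight:
  y=0 (Zone III, w=90) cum 90
  y=1 (Zone IV, w=100) cum 190
  y=4 (Zone VI, w=35) cum 225
  y=8 (Zone I, w=9) cum 234
  y=9 (Zone VII, w=60) cum 294
  y=9 (Zone VIII, w=10) cum 304
  y=10 (Zone II, w=100) cum 404  ← median
  y=10 (Zone V, w=225) cum 629
⇒ y* = 10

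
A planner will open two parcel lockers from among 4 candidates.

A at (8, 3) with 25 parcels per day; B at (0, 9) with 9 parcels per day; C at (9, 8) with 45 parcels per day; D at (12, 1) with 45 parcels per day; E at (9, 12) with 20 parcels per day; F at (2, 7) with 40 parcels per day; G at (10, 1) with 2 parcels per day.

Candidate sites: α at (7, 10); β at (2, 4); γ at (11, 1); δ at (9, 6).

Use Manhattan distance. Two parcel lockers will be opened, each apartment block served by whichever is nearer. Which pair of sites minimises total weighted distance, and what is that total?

{γ, δ}, total 785

Evaluate every pair (each demand assigned to the nearer of the two):
  {γ, δ}: total = 785
  {α, γ}: total = 824
  {β, δ}: total = 865
  {β, γ}: total = 1020
  {α, δ}: total = 1034
  {α, β}: total = 1225
Best pair: {γ, δ} with total 785.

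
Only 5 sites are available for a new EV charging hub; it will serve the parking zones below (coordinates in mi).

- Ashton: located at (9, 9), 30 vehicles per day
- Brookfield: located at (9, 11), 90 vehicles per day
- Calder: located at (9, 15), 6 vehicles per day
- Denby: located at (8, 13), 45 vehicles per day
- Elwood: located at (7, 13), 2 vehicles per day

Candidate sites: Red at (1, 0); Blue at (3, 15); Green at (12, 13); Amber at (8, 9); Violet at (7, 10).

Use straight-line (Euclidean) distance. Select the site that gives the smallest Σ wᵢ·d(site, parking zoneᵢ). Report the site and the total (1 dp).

Total weighted distance at each candidate:
  Red (1, 0): total = 2380.4
  Blue (3, 15): total = 1190.8
  Green (12, 13): total = 686.1
  Amber (8, 9): total = 456.0
  Violet (7, 10): total = 448.9
Minimum is at Violet with total 448.9 mi.

Violet, total 448.9 mi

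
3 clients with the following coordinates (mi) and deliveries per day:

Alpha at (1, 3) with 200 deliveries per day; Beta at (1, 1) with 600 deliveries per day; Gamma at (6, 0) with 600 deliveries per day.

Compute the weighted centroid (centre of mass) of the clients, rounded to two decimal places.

The minimiser of Σwᵢ‖p−pᵢ‖² is the weighted centroid p* = (Σwᵢpᵢ)/(Σwᵢ).
Σwᵢ = 1400.
Σwᵢxᵢ = 200·1 + 600·1 + 600·6 = 4400.
Σwᵢyᵢ = 200·3 + 600·1 + 600·0 = 1200.
x* = 4400/1400 = 3.14, y* = 1200/1400 = 0.86.

(3.14, 0.86)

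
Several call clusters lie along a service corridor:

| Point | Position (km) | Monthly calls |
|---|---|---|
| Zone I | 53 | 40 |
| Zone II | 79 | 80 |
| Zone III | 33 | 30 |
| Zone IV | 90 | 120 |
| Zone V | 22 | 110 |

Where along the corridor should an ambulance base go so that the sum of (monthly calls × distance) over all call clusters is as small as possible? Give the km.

For a sum of weighted absolute distances on a line, the optimum is the weighted median (not the mean). Total weight W = 380; half-weight = 190.
Sort by position and accumulate weight:
  km 22 (Zone V, w=110) → cum 110
  km 33 (Zone III, w=30) → cum 140
  km 53 (Zone I, w=40) → cum 180
  km 79 (Zone II, w=80) → cum 260  ≥ 190 → median here
  km 90 (Zone IV, w=120) → cum 380
Optimal location: km 79.

x = 79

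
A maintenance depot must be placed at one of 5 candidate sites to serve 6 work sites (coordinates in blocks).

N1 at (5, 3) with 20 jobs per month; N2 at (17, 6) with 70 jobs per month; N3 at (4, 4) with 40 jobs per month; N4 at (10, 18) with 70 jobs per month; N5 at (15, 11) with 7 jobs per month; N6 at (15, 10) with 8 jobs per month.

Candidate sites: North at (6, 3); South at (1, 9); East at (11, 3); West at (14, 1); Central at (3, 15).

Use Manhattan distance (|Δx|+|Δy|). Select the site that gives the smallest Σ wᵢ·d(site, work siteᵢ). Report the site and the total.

Total weighted distance at each candidate:
  North (6, 3): total = 2697
  South (1, 9): total = 3342
  East (11, 3): total = 2362
  West (14, 1): total = 2927
  Central (3, 15): total = 3318
Minimum is at East with total 2362 blocks.

East, total 2362 blocks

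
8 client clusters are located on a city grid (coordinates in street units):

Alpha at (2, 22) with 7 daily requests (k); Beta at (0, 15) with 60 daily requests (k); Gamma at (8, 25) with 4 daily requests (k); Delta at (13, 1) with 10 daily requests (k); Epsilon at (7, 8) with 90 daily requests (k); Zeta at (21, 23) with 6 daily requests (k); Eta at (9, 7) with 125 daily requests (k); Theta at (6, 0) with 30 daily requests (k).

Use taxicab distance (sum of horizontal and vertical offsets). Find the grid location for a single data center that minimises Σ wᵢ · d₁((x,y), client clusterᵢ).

Manhattan distance separates: Σwᵢ(|x−xᵢ|+|y−yᵢ|) = Σwᵢ|x−xᵢ| + Σwᵢ|y−yᵢ|, so x and y are optimised independently as 1-D weighted medians.
Total weight W = 332; half = 166.
x-coordinate, sorted with cumulative weight:
  x=0 (Beta, w=60) cum 60
  x=2 (Alpha, w=7) cum 67
  x=6 (Theta, w=30) cum 97
  x=7 (Epsilon, w=90) cum 187  ← median
  x=8 (Gamma, w=4) cum 191
  x=9 (Eta, w=125) cum 316
  x=13 (Delta, w=10) cum 326
  x=21 (Zeta, w=6) cum 332
⇒ x* = 7
y-coordinate, sorted with cumulative weight:
  y=0 (Theta, w=30) cum 30
  y=1 (Delta, w=10) cum 40
  y=7 (Eta, w=125) cum 165
  y=8 (Epsilon, w=90) cum 255  ← median
  y=15 (Beta, w=60) cum 315
  y=22 (Alpha, w=7) cum 322
  y=23 (Zeta, w=6) cum 328
  y=25 (Gamma, w=4) cum 332
⇒ y* = 8

(7, 8)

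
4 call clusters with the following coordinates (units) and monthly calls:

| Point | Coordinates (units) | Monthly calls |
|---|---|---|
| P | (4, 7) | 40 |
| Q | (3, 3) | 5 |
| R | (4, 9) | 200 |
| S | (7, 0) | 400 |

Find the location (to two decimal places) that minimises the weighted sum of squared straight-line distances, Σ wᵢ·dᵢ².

The minimiser of Σwᵢ‖p−pᵢ‖² is the weighted centroid p* = (Σwᵢpᵢ)/(Σwᵢ).
Σwᵢ = 645.
Σwᵢxᵢ = 40·4 + 5·3 + 200·4 + 400·7 = 3775.
Σwᵢyᵢ = 40·7 + 5·3 + 200·9 + 400·0 = 2095.
x* = 3775/645 = 5.85, y* = 2095/645 = 3.25.

(5.85, 3.25)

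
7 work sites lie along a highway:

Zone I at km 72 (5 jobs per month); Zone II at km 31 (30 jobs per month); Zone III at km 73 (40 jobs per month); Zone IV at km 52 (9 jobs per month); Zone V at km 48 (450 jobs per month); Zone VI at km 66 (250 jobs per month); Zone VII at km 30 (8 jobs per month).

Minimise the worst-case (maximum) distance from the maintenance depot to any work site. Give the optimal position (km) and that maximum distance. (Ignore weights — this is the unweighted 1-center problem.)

location 51.5, max distance 21.5

The 1-center on a line is the midpoint of the two extreme points: leftmost at 30, rightmost at 73.
Optimal location = (30 + 73)/2 = 51.5; maximum distance = (73 − 30)/2 = 21.5.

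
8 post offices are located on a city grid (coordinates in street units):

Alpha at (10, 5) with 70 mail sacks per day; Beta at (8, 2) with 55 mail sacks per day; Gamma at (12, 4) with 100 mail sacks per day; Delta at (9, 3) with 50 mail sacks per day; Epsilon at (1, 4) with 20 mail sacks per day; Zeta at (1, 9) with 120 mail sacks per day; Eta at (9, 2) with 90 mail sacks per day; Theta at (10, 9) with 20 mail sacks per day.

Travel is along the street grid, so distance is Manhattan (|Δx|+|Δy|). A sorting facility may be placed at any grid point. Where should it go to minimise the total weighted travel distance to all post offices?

(9, 4)

Manhattan distance separates: Σwᵢ(|x−xᵢ|+|y−yᵢ|) = Σwᵢ|x−xᵢ| + Σwᵢ|y−yᵢ|, so x and y are optimised independently as 1-D weighted medians.
Total weight W = 525; half = 262.5.
x-coordinate, sorted with cumulative weight:
  x=1 (Epsilon, w=20) cum 20
  x=1 (Zeta, w=120) cum 140
  x=8 (Beta, w=55) cum 195
  x=9 (Delta, w=50) cum 245
  x=9 (Eta, w=90) cum 335  ← median
  x=10 (Alpha, w=70) cum 405
  x=10 (Theta, w=20) cum 425
  x=12 (Gamma, w=100) cum 525
⇒ x* = 9
y-coordinate, sorted with cumulative weight:
  y=2 (Beta, w=55) cum 55
  y=2 (Eta, w=90) cum 145
  y=3 (Delta, w=50) cum 195
  y=4 (Gamma, w=100) cum 295  ← median
  y=4 (Epsilon, w=20) cum 315
  y=5 (Alpha, w=70) cum 385
  y=9 (Zeta, w=120) cum 505
  y=9 (Theta, w=20) cum 525
⇒ y* = 4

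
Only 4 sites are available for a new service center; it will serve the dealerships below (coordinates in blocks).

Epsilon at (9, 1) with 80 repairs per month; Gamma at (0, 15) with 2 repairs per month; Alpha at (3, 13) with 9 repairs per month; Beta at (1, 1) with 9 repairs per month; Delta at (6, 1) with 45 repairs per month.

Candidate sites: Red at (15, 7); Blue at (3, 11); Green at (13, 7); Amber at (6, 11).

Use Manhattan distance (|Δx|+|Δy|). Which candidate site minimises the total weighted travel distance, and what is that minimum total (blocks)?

Total weighted distance at each candidate:
  Red (15, 7): total = 2023
  Blue (3, 11): total = 2005
  Green (13, 7): total = 1733
  Amber (6, 11): total = 1690
Minimum is at Amber with total 1690 blocks.

Amber, total 1690 blocks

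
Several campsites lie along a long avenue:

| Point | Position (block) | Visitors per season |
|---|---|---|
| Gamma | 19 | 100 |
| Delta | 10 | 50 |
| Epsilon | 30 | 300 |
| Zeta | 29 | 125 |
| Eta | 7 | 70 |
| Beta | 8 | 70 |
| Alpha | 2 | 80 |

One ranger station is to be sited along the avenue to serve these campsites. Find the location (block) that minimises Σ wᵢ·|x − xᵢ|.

For a sum of weighted absolute distances on a line, the optimum is the weighted median (not the mean). Total weight W = 795; half-weight = 397.5.
Sort by position and accumulate weight:
  block 2 (Alpha, w=80) → cum 80
  block 7 (Eta, w=70) → cum 150
  block 8 (Beta, w=70) → cum 220
  block 10 (Delta, w=50) → cum 270
  block 19 (Gamma, w=100) → cum 370
  block 29 (Zeta, w=125) → cum 495  ≥ 397.5 → median here
  block 30 (Epsilon, w=300) → cum 795
Optimal location: block 29.

x = 29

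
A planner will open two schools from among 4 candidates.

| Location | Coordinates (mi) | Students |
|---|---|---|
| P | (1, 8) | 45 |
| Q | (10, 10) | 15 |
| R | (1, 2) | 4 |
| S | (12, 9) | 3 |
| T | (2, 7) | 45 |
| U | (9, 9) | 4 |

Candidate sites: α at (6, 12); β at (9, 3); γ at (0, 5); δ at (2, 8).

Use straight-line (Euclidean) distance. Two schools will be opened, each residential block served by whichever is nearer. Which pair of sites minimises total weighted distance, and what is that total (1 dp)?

Evaluate every pair (each demand assigned to the nearer of the two):
  {α, δ}: total = 218.5
  {β, δ}: total = 264.5
  {γ, δ}: total = 284.8
  {α, γ}: total = 386.4
  {β, γ}: total = 432.4
  {α, β}: total = 712.7
Best pair: {α, δ} with total 218.5.

{α, δ}, total 218.5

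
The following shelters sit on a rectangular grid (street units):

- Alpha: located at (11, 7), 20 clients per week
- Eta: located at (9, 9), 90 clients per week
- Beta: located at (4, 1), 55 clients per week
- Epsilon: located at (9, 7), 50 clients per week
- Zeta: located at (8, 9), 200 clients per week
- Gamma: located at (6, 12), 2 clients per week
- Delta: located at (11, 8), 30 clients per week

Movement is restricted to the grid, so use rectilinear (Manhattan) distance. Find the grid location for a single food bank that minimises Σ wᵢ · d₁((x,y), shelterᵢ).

(8, 9)

Manhattan distance separates: Σwᵢ(|x−xᵢ|+|y−yᵢ|) = Σwᵢ|x−xᵢ| + Σwᵢ|y−yᵢ|, so x and y are optimised independently as 1-D weighted medians.
Total weight W = 447; half = 223.5.
x-coordinate, sorted with cumulative weight:
  x=4 (Beta, w=55) cum 55
  x=6 (Gamma, w=2) cum 57
  x=8 (Zeta, w=200) cum 257  ← median
  x=9 (Eta, w=90) cum 347
  x=9 (Epsilon, w=50) cum 397
  x=11 (Alpha, w=20) cum 417
  x=11 (Delta, w=30) cum 447
⇒ x* = 8
y-coordinate, sorted with cumulative weight:
  y=1 (Beta, w=55) cum 55
  y=7 (Alpha, w=20) cum 75
  y=7 (Epsilon, w=50) cum 125
  y=8 (Delta, w=30) cum 155
  y=9 (Eta, w=90) cum 245  ← median
  y=9 (Zeta, w=200) cum 445
  y=12 (Gamma, w=2) cum 447
⇒ y* = 9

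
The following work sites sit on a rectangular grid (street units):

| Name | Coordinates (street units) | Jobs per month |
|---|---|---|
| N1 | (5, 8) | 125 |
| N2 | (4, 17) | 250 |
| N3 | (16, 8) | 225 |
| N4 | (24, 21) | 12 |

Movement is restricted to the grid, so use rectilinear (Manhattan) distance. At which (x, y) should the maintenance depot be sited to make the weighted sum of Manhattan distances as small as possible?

Manhattan distance separates: Σwᵢ(|x−xᵢ|+|y−yᵢ|) = Σwᵢ|x−xᵢ| + Σwᵢ|y−yᵢ|, so x and y are optimised independently as 1-D weighted medians.
Total weight W = 612; half = 306.
x-coordinate, sorted with cumulative weight:
  x=4 (N2, w=250) cum 250
  x=5 (N1, w=125) cum 375  ← median
  x=16 (N3, w=225) cum 600
  x=24 (N4, w=12) cum 612
⇒ x* = 5
y-coordinate, sorted with cumulative weight:
  y=8 (N1, w=125) cum 125
  y=8 (N3, w=225) cum 350  ← median
  y=17 (N2, w=250) cum 600
  y=21 (N4, w=12) cum 612
⇒ y* = 8

(5, 8)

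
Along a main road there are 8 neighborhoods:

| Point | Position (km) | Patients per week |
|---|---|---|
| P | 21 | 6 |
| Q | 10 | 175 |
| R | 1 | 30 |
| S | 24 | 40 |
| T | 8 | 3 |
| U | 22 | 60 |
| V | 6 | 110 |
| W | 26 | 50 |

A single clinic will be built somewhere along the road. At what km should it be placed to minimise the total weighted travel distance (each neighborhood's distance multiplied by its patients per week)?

For a sum of weighted absolute distances on a line, the optimum is the weighted median (not the mean). Total weight W = 474; half-weight = 237.
Sort by position and accumulate weight:
  km 1 (R, w=30) → cum 30
  km 6 (V, w=110) → cum 140
  km 8 (T, w=3) → cum 143
  km 10 (Q, w=175) → cum 318  ≥ 237 → median here
  km 21 (P, w=6) → cum 324
  km 22 (U, w=60) → cum 384
  km 24 (S, w=40) → cum 424
  km 26 (W, w=50) → cum 474
Optimal location: km 10.

x = 10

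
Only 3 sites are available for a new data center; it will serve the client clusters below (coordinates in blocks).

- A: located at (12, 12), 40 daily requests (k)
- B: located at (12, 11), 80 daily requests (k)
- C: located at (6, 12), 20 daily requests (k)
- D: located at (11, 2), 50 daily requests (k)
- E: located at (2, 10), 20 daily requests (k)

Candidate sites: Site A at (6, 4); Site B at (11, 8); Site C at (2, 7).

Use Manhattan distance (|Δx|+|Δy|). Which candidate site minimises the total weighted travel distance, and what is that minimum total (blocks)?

Site B, total 1220 blocks

Total weighted distance at each candidate:
  Site A (6, 4): total = 2310
  Site B (11, 8): total = 1220
  Site C (2, 7): total = 2660
Minimum is at Site B with total 1220 blocks.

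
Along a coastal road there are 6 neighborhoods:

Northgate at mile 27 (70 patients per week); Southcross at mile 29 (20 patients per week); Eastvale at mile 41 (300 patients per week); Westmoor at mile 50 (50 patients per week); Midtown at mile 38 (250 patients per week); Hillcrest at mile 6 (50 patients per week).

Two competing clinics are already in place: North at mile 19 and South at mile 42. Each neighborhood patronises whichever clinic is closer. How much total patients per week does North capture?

140

The indifferent point is the midpoint (19+42)/2 = 30.5; neighborhoods left of it (closer to North at 19) go to North, those right go to South.
  Hillcrest at 6 (w=50) → North
  Northgate at 27 (w=70) → North
  Southcross at 29 (w=20) → North
  Midtown at 38 (w=250) → South
  Eastvale at 41 (w=300) → South
  Westmoor at 50 (w=50) → South
North captures 140; South captures 600.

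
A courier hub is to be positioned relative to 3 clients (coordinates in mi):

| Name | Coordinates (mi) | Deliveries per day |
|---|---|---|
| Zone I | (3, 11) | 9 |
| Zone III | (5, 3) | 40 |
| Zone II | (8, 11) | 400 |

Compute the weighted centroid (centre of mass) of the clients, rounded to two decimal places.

The minimiser of Σwᵢ‖p−pᵢ‖² is the weighted centroid p* = (Σwᵢpᵢ)/(Σwᵢ).
Σwᵢ = 449.
Σwᵢxᵢ = 9·3 + 40·5 + 400·8 = 3427.
Σwᵢyᵢ = 9·11 + 40·3 + 400·11 = 4619.
x* = 3427/449 = 7.63, y* = 4619/449 = 10.29.

(7.63, 10.29)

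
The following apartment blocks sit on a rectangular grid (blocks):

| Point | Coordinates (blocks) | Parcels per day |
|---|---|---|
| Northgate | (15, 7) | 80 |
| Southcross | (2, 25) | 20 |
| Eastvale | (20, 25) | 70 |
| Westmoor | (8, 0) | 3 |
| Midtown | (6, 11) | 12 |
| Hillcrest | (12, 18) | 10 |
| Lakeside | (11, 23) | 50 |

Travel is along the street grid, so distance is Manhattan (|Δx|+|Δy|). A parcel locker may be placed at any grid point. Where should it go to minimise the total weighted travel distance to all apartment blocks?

Manhattan distance separates: Σwᵢ(|x−xᵢ|+|y−yᵢ|) = Σwᵢ|x−xᵢ| + Σwᵢ|y−yᵢ|, so x and y are optimised independently as 1-D weighted medians.
Total weight W = 245; half = 122.5.
x-coordinate, sorted with cumulative weight:
  x=2 (Southcross, w=20) cum 20
  x=6 (Midtown, w=12) cum 32
  x=8 (Westmoor, w=3) cum 35
  x=11 (Lakeside, w=50) cum 85
  x=12 (Hillcrest, w=10) cum 95
  x=15 (Northgate, w=80) cum 175  ← median
  x=20 (Eastvale, w=70) cum 245
⇒ x* = 15
y-coordinate, sorted with cumulative weight:
  y=0 (Westmoor, w=3) cum 3
  y=7 (Northgate, w=80) cum 83
  y=11 (Midtown, w=12) cum 95
  y=18 (Hillcrest, w=10) cum 105
  y=23 (Lakeside, w=50) cum 155  ← median
  y=25 (Southcross, w=20) cum 175
  y=25 (Eastvale, w=70) cum 245
⇒ y* = 23

(15, 23)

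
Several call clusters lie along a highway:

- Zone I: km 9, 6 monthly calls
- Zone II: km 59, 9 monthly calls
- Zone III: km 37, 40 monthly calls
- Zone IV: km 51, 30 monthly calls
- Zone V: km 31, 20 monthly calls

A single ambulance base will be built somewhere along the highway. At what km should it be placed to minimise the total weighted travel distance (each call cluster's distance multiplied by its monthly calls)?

For a sum of weighted absolute distances on a line, the optimum is the weighted median (not the mean). Total weight W = 105; half-weight = 52.5.
Sort by position and accumulate weight:
  km 9 (Zone I, w=6) → cum 6
  km 31 (Zone V, w=20) → cum 26
  km 37 (Zone III, w=40) → cum 66  ≥ 52.5 → median here
  km 51 (Zone IV, w=30) → cum 96
  km 59 (Zone II, w=9) → cum 105
Optimal location: km 37.

x = 37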